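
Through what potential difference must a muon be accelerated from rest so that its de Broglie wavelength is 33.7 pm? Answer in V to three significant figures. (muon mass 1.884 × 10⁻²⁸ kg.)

p = h/λ = 6.626 × 10⁻³⁴ / 3.370 × 10⁻¹¹ = 1.966 × 10⁻²³ kg·m/s.
KE = p²/(2m) = 1.026 × 10⁻¹⁸ J.
V = KE/e = 1.026 × 10⁻¹⁸ / (1.602 × 10⁻¹⁹) = 6.40 V.

V = 6.40 V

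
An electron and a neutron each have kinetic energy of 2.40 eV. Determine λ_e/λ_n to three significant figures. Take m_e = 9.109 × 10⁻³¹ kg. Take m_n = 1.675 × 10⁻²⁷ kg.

λ_e/λ_n = 42.9

At fixed KE, p = √(2mKE) so λ = h/p ∝ 1/√m.
λ_e/λ_n = √(m_n/m_e) = √(1.675 × 10⁻²⁷/9.109 × 10⁻³¹) = √(1839) = 42.9.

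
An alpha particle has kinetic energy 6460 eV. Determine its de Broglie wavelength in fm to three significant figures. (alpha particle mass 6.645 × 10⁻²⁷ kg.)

λ = 179 fm

KE = 6460 eV = 1.035 × 10⁻¹⁵ J.
p = √(2mKE) = √(2 × 6.645 × 10⁻²⁷ × 1.035 × 10⁻¹⁵) = 3.709 × 10⁻²¹ kg·m/s.
λ = h/p = 6.626 × 10⁻³⁴ / 3.709 × 10⁻²¹ = 1.79 × 10⁻¹³ m = 179 fm.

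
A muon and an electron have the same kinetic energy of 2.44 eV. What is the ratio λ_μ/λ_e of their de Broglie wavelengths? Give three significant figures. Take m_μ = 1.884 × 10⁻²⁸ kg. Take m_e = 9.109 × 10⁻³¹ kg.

λ_μ/λ_e = 0.0695

At fixed KE, p = √(2mKE) so λ = h/p ∝ 1/√m.
λ_μ/λ_e = √(m_e/m_μ) = √(9.109 × 10⁻³¹/1.884 × 10⁻²⁸) = √(4.835 × 10⁻³) = 0.0695.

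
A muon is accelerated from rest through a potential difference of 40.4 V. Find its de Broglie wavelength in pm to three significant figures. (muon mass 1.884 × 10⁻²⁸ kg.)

λ = 13.4 pm

KE = eV = 1.602 × 10⁻¹⁹ × 40.40 = 6.472 × 10⁻¹⁸ J.
p = √(2mKE) = √(2 × 1.884 × 10⁻²⁸ × 6.472 × 10⁻¹⁸) = 4.938 × 10⁻²³ kg·m/s.
λ = h/p = 6.626 × 10⁻³⁴ / 4.938 × 10⁻²³ = 1.34 × 10⁻¹¹ m = 13.4 pm.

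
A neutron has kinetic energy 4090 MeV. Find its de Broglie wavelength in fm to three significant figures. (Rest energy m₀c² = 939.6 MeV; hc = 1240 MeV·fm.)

λ = 0.251 fm

Total energy E = KE + m₀c² = 4090 + 939.6 = 5029.6 MeV.
(pc)² = E² − (m₀c²)² = (5029.6)² − (939.6)² = 2.441 × 10⁷ MeV², so pc = 4941 MeV.
λ = hc/(pc) = 1240 MeV·fm / 4941 MeV = 0.251 fm.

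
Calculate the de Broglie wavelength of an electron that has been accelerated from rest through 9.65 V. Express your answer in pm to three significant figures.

λ = 395 pm

KE = eV = 1.602 × 10⁻¹⁹ × 9.650 = 1.546 × 10⁻¹⁸ J.
p = √(2mKE) = √(2 × 9.109 × 10⁻³¹ × 1.546 × 10⁻¹⁸) = 1.678 × 10⁻²⁴ kg·m/s.
λ = h/p = 6.626 × 10⁻³⁴ / 1.678 × 10⁻²⁴ = 3.95 × 10⁻¹⁰ m = 395 pm.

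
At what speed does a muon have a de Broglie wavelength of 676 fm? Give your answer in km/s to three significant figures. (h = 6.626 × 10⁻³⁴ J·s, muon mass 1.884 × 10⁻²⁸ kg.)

p = h/λ = 6.626 × 10⁻³⁴ / 6.760 × 10⁻¹³ = 9.802 × 10⁻²² kg·m/s.
v = p/m = 9.802 × 10⁻²² / 1.884 × 10⁻²⁸ = 5.20 × 10⁶ m/s = 5200 km/s.

v = 5200 km/s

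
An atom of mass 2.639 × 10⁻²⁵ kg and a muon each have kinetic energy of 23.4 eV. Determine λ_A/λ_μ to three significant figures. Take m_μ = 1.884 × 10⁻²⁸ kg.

At fixed KE, p = √(2mKE) so λ = h/p ∝ 1/√m.
λ_A/λ_μ = √(m_μ/m_A) = √(1.884 × 10⁻²⁸/2.639 × 10⁻²⁵) = √(7.139 × 10⁻⁴) = 0.0267.

λ_A/λ_μ = 0.0267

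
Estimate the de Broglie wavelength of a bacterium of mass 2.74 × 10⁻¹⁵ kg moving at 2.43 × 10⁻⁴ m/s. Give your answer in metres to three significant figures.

p = mv = 2.74 × 10⁻¹⁵ × 2.43 × 10⁻⁴ = 6.658 × 10⁻¹⁹ kg·m/s.
λ = h/p = 6.626 × 10⁻³⁴ / 6.658 × 10⁻¹⁹ = 9.95 × 10⁻¹⁶ m.

λ = 9.95 × 10⁻¹⁶ m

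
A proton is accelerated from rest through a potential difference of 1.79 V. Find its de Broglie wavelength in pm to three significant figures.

λ = 21.4 pm

KE = eV = 1.602 × 10⁻¹⁹ × 1.790 = 2.868 × 10⁻¹⁹ J.
p = √(2mKE) = √(2 × 1.673 × 10⁻²⁷ × 2.868 × 10⁻¹⁹) = 3.098 × 10⁻²³ kg·m/s.
λ = h/p = 6.626 × 10⁻³⁴ / 3.098 × 10⁻²³ = 2.14 × 10⁻¹¹ m = 21.4 pm.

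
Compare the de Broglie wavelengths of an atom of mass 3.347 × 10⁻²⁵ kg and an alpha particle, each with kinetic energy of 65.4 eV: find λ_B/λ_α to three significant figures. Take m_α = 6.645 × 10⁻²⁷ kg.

At fixed KE, p = √(2mKE) so λ = h/p ∝ 1/√m.
λ_B/λ_α = √(m_α/m_B) = √(6.645 × 10⁻²⁷/3.347 × 10⁻²⁵) = √(0.01985) = 0.141.

λ_B/λ_α = 0.141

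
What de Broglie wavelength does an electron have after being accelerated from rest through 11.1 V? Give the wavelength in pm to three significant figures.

KE = eV = 1.602 × 10⁻¹⁹ × 11.10 = 1.778 × 10⁻¹⁸ J.
p = √(2mKE) = √(2 × 9.109 × 10⁻³¹ × 1.778 × 10⁻¹⁸) = 1.800 × 10⁻²⁴ kg·m/s.
λ = h/p = 6.626 × 10⁻³⁴ / 1.800 × 10⁻²⁴ = 3.68 × 10⁻¹⁰ m = 368 pm.

λ = 368 pm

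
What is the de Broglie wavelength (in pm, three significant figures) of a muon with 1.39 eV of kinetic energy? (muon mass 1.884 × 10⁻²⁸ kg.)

KE = 1.39 eV = 2.227 × 10⁻¹⁹ J.
p = √(2mKE) = √(2 × 1.884 × 10⁻²⁸ × 2.227 × 10⁻¹⁹) = 9.160 × 10⁻²⁴ kg·m/s.
λ = h/p = 6.626 × 10⁻³⁴ / 9.160 × 10⁻²⁴ = 7.23 × 10⁻¹¹ m = 72.3 pm.

λ = 72.3 pm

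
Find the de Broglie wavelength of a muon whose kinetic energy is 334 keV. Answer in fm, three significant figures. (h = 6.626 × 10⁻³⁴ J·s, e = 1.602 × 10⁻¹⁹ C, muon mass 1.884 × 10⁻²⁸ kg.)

λ = 148 fm

KE = 334 keV = 5.351 × 10⁻¹⁴ J.
p = √(2mKE) = √(2 × 1.884 × 10⁻²⁸ × 5.351 × 10⁻¹⁴) = 4.490 × 10⁻²¹ kg·m/s.
λ = h/p = 6.626 × 10⁻³⁴ / 4.490 × 10⁻²¹ = 1.48 × 10⁻¹³ m = 148 fm.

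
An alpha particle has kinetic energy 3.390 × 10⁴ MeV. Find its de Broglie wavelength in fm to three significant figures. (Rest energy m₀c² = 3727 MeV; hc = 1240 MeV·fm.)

λ = 0.0331 fm

Total energy E = KE + m₀c² = 3.390 × 10⁴ + 3727 = 37627 MeV.
(pc)² = E² − (m₀c²)² = (37627)² − (3727)² = 1.402 × 10⁹ MeV², so pc = 3.744 × 10⁴ MeV.
λ = hc/(pc) = 1240 MeV·fm / 3.744 × 10⁴ MeV = 0.0331 fm.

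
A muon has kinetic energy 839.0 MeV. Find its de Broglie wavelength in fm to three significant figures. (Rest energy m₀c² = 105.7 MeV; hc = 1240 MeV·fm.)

Total energy E = KE + m₀c² = 839.0 + 105.7 = 944.7 MeV.
(pc)² = E² − (m₀c²)² = (944.7)² − (105.7)² = 8.813 × 10⁵ MeV², so pc = 938.8 MeV.
λ = hc/(pc) = 1240 MeV·fm / 938.8 MeV = 1.32 fm.

λ = 1.32 fm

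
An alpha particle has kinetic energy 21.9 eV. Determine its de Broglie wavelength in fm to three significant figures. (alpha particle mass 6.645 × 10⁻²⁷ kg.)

KE = 21.9 eV = 3.508 × 10⁻¹⁸ J.
p = √(2mKE) = √(2 × 6.645 × 10⁻²⁷ × 3.508 × 10⁻¹⁸) = 2.159 × 10⁻²² kg·m/s.
λ = h/p = 6.626 × 10⁻³⁴ / 2.159 × 10⁻²² = 3.07 × 10⁻¹² m = 3070 fm.

λ = 3070 fm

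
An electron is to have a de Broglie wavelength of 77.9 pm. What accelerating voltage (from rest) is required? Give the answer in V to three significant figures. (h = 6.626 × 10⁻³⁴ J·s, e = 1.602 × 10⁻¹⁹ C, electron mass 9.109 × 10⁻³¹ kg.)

p = h/λ = 6.626 × 10⁻³⁴ / 7.790 × 10⁻¹¹ = 8.506 × 10⁻²⁴ kg·m/s.
KE = p²/(2m) = 3.971 × 10⁻¹⁷ J.
V = KE/e = 3.971 × 10⁻¹⁷ / (1.602 × 10⁻¹⁹) = 248 V.

V = 248 V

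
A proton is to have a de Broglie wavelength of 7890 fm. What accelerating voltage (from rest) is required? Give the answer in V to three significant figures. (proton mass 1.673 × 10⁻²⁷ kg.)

V = 13.2 V

p = h/λ = 6.626 × 10⁻³⁴ / 7.890 × 10⁻¹² = 8.398 × 10⁻²³ kg·m/s.
KE = p²/(2m) = 2.108 × 10⁻¹⁸ J.
V = KE/e = 2.108 × 10⁻¹⁸ / (1.602 × 10⁻¹⁹) = 13.2 V.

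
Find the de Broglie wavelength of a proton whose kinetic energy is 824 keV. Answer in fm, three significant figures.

KE = 824 keV = 1.320 × 10⁻¹³ J.
p = √(2mKE) = √(2 × 1.673 × 10⁻²⁷ × 1.320 × 10⁻¹³) = 2.102 × 10⁻²⁰ kg·m/s.
λ = h/p = 6.626 × 10⁻³⁴ / 2.102 × 10⁻²⁰ = 3.15 × 10⁻¹⁴ m = 31.5 fm.

λ = 31.5 fm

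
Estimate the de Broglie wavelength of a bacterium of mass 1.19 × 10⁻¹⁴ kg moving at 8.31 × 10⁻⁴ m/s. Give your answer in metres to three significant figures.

λ = 6.70 × 10⁻¹⁷ m

p = mv = 1.19 × 10⁻¹⁴ × 8.31 × 10⁻⁴ = 9.889 × 10⁻¹⁸ kg·m/s.
λ = h/p = 6.626 × 10⁻³⁴ / 9.889 × 10⁻¹⁸ = 6.70 × 10⁻¹⁷ m.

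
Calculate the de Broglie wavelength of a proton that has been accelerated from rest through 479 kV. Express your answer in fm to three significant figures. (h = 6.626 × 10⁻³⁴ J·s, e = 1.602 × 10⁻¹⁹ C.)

KE = eV = 1.602 × 10⁻¹⁹ × 4.790 × 10⁵ = 7.674 × 10⁻¹⁴ J.
p = √(2mKE) = √(2 × 1.673 × 10⁻²⁷ × 7.674 × 10⁻¹⁴) = 1.602 × 10⁻²⁰ kg·m/s.
λ = h/p = 6.626 × 10⁻³⁴ / 1.602 × 10⁻²⁰ = 4.14 × 10⁻¹⁴ m = 41.4 fm.

λ = 41.4 fm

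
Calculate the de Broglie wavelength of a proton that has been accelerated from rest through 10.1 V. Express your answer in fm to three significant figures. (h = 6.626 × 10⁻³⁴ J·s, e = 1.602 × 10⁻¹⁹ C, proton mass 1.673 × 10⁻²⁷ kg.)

KE = eV = 1.602 × 10⁻¹⁹ × 10.10 = 1.618 × 10⁻¹⁸ J.
p = √(2mKE) = √(2 × 1.673 × 10⁻²⁷ × 1.618 × 10⁻¹⁸) = 7.358 × 10⁻²³ kg·m/s.
λ = h/p = 6.626 × 10⁻³⁴ / 7.358 × 10⁻²³ = 9.01 × 10⁻¹² m = 9010 fm.

λ = 9010 fm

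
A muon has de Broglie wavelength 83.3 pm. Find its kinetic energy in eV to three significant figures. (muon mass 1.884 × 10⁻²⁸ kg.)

p = h/λ = 6.626 × 10⁻³⁴ / 8.330 × 10⁻¹¹ = 7.954 × 10⁻²⁴ kg·m/s.
KE = p²/(2m) = (7.954 × 10⁻²⁴)² / (2 × 1.884 × 10⁻²⁸) = 1.679 × 10⁻¹⁹ J = 1.05 eV.

KE = 1.05 eV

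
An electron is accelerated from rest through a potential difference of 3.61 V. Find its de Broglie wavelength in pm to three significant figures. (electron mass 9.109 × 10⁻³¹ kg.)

λ = 646 pm

KE = eV = 1.602 × 10⁻¹⁹ × 3.610 = 5.783 × 10⁻¹⁹ J.
p = √(2mKE) = √(2 × 9.109 × 10⁻³¹ × 5.783 × 10⁻¹⁹) = 1.026 × 10⁻²⁴ kg·m/s.
λ = h/p = 6.626 × 10⁻³⁴ / 1.026 × 10⁻²⁴ = 6.46 × 10⁻¹⁰ m = 646 pm.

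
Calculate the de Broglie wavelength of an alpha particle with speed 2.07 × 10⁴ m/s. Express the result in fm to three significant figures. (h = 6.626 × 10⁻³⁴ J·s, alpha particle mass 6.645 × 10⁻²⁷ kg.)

λ = 4820 fm

p = mv = 6.645 × 10⁻²⁷ × 2.07 × 10⁴ = 1.376 × 10⁻²² kg·m/s.
λ = h/p = 6.626 × 10⁻³⁴ / 1.376 × 10⁻²² = 4.82 × 10⁻¹² m = 4820 fm.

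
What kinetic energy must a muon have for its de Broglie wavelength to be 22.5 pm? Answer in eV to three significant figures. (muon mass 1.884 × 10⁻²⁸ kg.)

p = h/λ = 6.626 × 10⁻³⁴ / 2.250 × 10⁻¹¹ = 2.945 × 10⁻²³ kg·m/s.
KE = p²/(2m) = (2.945 × 10⁻²³)² / (2 × 1.884 × 10⁻²⁸) = 2.302 × 10⁻¹⁸ J = 14.4 eV.

KE = 14.4 eV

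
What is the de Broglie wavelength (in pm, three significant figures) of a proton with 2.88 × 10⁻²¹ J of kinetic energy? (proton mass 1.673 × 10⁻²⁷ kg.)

λ = 213 pm

p = √(2mKE) = √(2 × 1.673 × 10⁻²⁷ × 2.880 × 10⁻²¹) = 3.104 × 10⁻²⁴ kg·m/s.
λ = h/p = 6.626 × 10⁻³⁴ / 3.104 × 10⁻²⁴ = 2.13 × 10⁻¹⁰ m = 213 pm.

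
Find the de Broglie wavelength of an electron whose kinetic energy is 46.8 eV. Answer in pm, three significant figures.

λ = 179 pm

KE = 46.8 eV = 7.497 × 10⁻¹⁸ J.
p = √(2mKE) = √(2 × 9.109 × 10⁻³¹ × 7.497 × 10⁻¹⁸) = 3.696 × 10⁻²⁴ kg·m/s.
λ = h/p = 6.626 × 10⁻³⁴ / 3.696 × 10⁻²⁴ = 1.79 × 10⁻¹⁰ m = 179 pm.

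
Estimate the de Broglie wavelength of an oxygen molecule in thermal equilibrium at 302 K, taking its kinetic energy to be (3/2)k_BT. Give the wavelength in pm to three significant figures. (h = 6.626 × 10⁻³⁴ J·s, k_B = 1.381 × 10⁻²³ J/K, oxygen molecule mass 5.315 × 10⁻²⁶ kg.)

λ = 25.7 pm

KE = (3/2)k_BT = 1.5 × 1.381 × 10⁻²³ × 302 = 6.256 × 10⁻²¹ J.
p = √(2mKE) = √(2 × 5.315 × 10⁻²⁶ × 6.256 × 10⁻²¹) = 2.579 × 10⁻²³ kg·m/s.
λ = h/p = 2.57 × 10⁻¹¹ m = 25.7 pm.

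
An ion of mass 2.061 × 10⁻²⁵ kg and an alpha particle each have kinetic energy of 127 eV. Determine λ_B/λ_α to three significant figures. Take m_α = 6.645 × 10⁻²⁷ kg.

λ_B/λ_α = 0.180

At fixed KE, p = √(2mKE) so λ = h/p ∝ 1/√m.
λ_B/λ_α = √(m_α/m_B) = √(6.645 × 10⁻²⁷/2.061 × 10⁻²⁵) = √(0.03224) = 0.180.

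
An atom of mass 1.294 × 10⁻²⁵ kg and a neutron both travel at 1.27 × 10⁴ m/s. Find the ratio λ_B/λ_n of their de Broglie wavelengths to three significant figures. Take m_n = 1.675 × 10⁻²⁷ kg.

At fixed v, p = mv so λ = h/(mv) ∝ 1/m.
λ_B/λ_n = m_n/m_B = 1.675 × 10⁻²⁷/1.294 × 10⁻²⁵ = 0.0129.

λ_B/λ_n = 0.0129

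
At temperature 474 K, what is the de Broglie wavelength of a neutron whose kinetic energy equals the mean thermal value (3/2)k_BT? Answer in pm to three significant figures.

λ = 116 pm

KE = (3/2)k_BT = 1.5 × 1.381 × 10⁻²³ × 474 = 9.819 × 10⁻²¹ J.
p = √(2mKE) = √(2 × 1.675 × 10⁻²⁷ × 9.819 × 10⁻²¹) = 5.735 × 10⁻²⁴ kg·m/s.
λ = h/p = 1.16 × 10⁻¹⁰ m = 116 pm.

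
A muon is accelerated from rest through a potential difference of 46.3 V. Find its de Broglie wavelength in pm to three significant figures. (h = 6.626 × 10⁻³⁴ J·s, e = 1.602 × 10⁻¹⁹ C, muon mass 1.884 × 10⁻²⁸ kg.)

λ = 12.5 pm

KE = eV = 1.602 × 10⁻¹⁹ × 46.30 = 7.417 × 10⁻¹⁸ J.
p = √(2mKE) = √(2 × 1.884 × 10⁻²⁸ × 7.417 × 10⁻¹⁸) = 5.287 × 10⁻²³ kg·m/s.
λ = h/p = 6.626 × 10⁻³⁴ / 5.287 × 10⁻²³ = 1.25 × 10⁻¹¹ m = 12.5 pm.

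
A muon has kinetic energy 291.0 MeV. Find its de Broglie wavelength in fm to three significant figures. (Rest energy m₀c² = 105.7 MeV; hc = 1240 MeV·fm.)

Total energy E = KE + m₀c² = 291.0 + 105.7 = 396.7 MeV.
(pc)² = E² − (m₀c²)² = (396.7)² − (105.7)² = 1.462 × 10⁵ MeV², so pc = 382.4 MeV.
λ = hc/(pc) = 1240 MeV·fm / 382.4 MeV = 3.24 fm.

λ = 3.24 fm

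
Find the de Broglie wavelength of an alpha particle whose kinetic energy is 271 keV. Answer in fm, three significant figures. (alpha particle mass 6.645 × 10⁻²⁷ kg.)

λ = 27.6 fm

KE = 271 keV = 4.341 × 10⁻¹⁴ J.
p = √(2mKE) = √(2 × 6.645 × 10⁻²⁷ × 4.341 × 10⁻¹⁴) = 2.402 × 10⁻²⁰ kg·m/s.
λ = h/p = 6.626 × 10⁻³⁴ / 2.402 × 10⁻²⁰ = 2.76 × 10⁻¹⁴ m = 27.6 fm.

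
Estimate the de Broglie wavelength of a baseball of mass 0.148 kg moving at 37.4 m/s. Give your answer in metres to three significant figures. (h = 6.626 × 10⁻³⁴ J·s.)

p = mv = 0.148 × 37.4 = 5.535 kg·m/s.
λ = h/p = 6.626 × 10⁻³⁴ / 5.535 = 1.20 × 10⁻³⁴ m.

λ = 1.20 × 10⁻³⁴ m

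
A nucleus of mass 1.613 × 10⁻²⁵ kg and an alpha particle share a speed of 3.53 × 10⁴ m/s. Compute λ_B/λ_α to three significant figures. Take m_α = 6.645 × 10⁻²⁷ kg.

At fixed v, p = mv so λ = h/(mv) ∝ 1/m.
λ_B/λ_α = m_α/m_B = 6.645 × 10⁻²⁷/1.613 × 10⁻²⁵ = 0.0412.

λ_B/λ_α = 0.0412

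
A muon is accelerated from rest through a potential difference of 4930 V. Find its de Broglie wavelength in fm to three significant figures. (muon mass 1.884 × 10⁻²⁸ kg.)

KE = eV = 1.602 × 10⁻¹⁹ × 4930 = 7.898 × 10⁻¹⁶ J.
p = √(2mKE) = √(2 × 1.884 × 10⁻²⁸ × 7.898 × 10⁻¹⁶) = 5.455 × 10⁻²² kg·m/s.
λ = h/p = 6.626 × 10⁻³⁴ / 5.455 × 10⁻²² = 1.21 × 10⁻¹² m = 1210 fm.

λ = 1210 fm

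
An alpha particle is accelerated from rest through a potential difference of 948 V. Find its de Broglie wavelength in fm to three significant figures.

λ = 330 fm

KE = 2eV = 2 × 1.602 × 10⁻¹⁹ × 948.0 = 3.037 × 10⁻¹⁶ J.
p = √(2mKE) = √(2 × 6.645 × 10⁻²⁷ × 3.037 × 10⁻¹⁶) = 2.009 × 10⁻²¹ kg·m/s.
λ = h/p = 6.626 × 10⁻³⁴ / 2.009 × 10⁻²¹ = 3.30 × 10⁻¹³ m = 330 fm.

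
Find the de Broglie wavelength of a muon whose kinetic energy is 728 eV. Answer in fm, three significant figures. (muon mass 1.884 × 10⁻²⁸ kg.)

λ = 3160 fm

KE = 728 eV = 1.166 × 10⁻¹⁶ J.
p = √(2mKE) = √(2 × 1.884 × 10⁻²⁸ × 1.166 × 10⁻¹⁶) = 2.096 × 10⁻²² kg·m/s.
λ = h/p = 6.626 × 10⁻³⁴ / 2.096 × 10⁻²² = 3.16 × 10⁻¹² m = 3160 fm.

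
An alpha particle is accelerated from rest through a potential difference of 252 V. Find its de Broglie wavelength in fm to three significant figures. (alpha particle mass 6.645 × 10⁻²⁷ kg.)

KE = 2eV = 2 × 1.602 × 10⁻¹⁹ × 252.0 = 8.074 × 10⁻¹⁷ J.
p = √(2mKE) = √(2 × 6.645 × 10⁻²⁷ × 8.074 × 10⁻¹⁷) = 1.036 × 10⁻²¹ kg·m/s.
λ = h/p = 6.626 × 10⁻³⁴ / 1.036 × 10⁻²¹ = 6.40 × 10⁻¹³ m = 640 fm.

λ = 640 fm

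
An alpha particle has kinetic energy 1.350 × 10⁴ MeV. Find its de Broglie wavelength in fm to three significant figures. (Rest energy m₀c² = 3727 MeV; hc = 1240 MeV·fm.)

λ = 0.0737 fm

Total energy E = KE + m₀c² = 1.350 × 10⁴ + 3727 = 17227 MeV.
(pc)² = E² − (m₀c²)² = (17227)² − (3727)² = 2.829 × 10⁸ MeV², so pc = 1.682 × 10⁴ MeV.
λ = hc/(pc) = 1240 MeV·fm / 1.682 × 10⁴ MeV = 0.0737 fm.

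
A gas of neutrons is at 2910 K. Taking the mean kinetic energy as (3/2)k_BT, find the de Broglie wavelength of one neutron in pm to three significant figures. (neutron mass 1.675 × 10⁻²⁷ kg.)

KE = (3/2)k_BT = 1.5 × 1.381 × 10⁻²³ × 2910 = 6.028 × 10⁻²⁰ J.
p = √(2mKE) = √(2 × 1.675 × 10⁻²⁷ × 6.028 × 10⁻²⁰) = 1.421 × 10⁻²³ kg·m/s.
λ = h/p = 4.66 × 10⁻¹¹ m = 46.6 pm.

λ = 46.6 pm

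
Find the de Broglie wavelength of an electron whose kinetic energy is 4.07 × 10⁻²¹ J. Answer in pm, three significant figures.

p = √(2mKE) = √(2 × 9.109 × 10⁻³¹ × 4.070 × 10⁻²¹) = 8.611 × 10⁻²⁶ kg·m/s.
λ = h/p = 6.626 × 10⁻³⁴ / 8.611 × 10⁻²⁶ = 7.69 × 10⁻⁹ m = 7690 pm.

λ = 7690 pm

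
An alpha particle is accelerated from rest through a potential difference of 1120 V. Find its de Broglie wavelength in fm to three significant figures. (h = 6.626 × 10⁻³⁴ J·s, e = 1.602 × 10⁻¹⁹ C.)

λ = 303 fm

KE = 2eV = 2 × 1.602 × 10⁻¹⁹ × 1120 = 3.588 × 10⁻¹⁶ J.
p = √(2mKE) = √(2 × 6.645 × 10⁻²⁷ × 3.588 × 10⁻¹⁶) = 2.184 × 10⁻²¹ kg·m/s.
λ = h/p = 6.626 × 10⁻³⁴ / 2.184 × 10⁻²¹ = 3.03 × 10⁻¹³ m = 303 fm.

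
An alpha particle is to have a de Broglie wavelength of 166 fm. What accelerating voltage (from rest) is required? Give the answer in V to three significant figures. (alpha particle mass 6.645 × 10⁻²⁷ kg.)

V = 3740 V

p = h/λ = 6.626 × 10⁻³⁴ / 1.660 × 10⁻¹³ = 3.992 × 10⁻²¹ kg·m/s.
KE = p²/(2m) = 1.199 × 10⁻¹⁵ J.
V = KE/2e = 1.199 × 10⁻¹⁵ / (2 × 1.602 × 10⁻¹⁹) = 3740 V.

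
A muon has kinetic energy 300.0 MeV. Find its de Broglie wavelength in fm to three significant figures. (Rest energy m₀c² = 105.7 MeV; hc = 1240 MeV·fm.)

Total energy E = KE + m₀c² = 300.0 + 105.7 = 405.7 MeV.
(pc)² = E² − (m₀c²)² = (405.7)² − (105.7)² = 1.534 × 10⁵ MeV², so pc = 391.7 MeV.
λ = hc/(pc) = 1240 MeV·fm / 391.7 MeV = 3.17 fm.

λ = 3.17 fm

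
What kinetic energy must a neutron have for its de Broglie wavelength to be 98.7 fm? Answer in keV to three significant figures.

KE = 84.0 keV

p = h/λ = 6.626 × 10⁻³⁴ / 9.870 × 10⁻¹⁴ = 6.713 × 10⁻²¹ kg·m/s.
KE = p²/(2m) = (6.713 × 10⁻²¹)² / (2 × 1.675 × 10⁻²⁷) = 1.345 × 10⁻¹⁴ J = 84.0 keV.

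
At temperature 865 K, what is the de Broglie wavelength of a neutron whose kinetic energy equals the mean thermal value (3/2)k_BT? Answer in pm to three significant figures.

KE = (3/2)k_BT = 1.5 × 1.381 × 10⁻²³ × 865 = 1.792 × 10⁻²⁰ J.
p = √(2mKE) = √(2 × 1.675 × 10⁻²⁷ × 1.792 × 10⁻²⁰) = 7.748 × 10⁻²⁴ kg·m/s.
λ = h/p = 8.55 × 10⁻¹¹ m = 85.5 pm.

λ = 85.5 pm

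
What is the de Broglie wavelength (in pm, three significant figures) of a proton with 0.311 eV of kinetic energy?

KE = 0.311 eV = 4.982 × 10⁻²⁰ J.
p = √(2mKE) = √(2 × 1.673 × 10⁻²⁷ × 4.982 × 10⁻²⁰) = 1.291 × 10⁻²³ kg·m/s.
λ = h/p = 6.626 × 10⁻³⁴ / 1.291 × 10⁻²³ = 5.13 × 10⁻¹¹ m = 51.3 pm.

λ = 51.3 pm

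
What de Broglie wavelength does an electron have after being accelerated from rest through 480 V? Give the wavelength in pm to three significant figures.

λ = 56.0 pm

KE = eV = 1.602 × 10⁻¹⁹ × 480.0 = 7.690 × 10⁻¹⁷ J.
p = √(2mKE) = √(2 × 9.109 × 10⁻³¹ × 7.690 × 10⁻¹⁷) = 1.184 × 10⁻²³ kg·m/s.
λ = h/p = 6.626 × 10⁻³⁴ / 1.184 × 10⁻²³ = 5.60 × 10⁻¹¹ m = 56.0 pm.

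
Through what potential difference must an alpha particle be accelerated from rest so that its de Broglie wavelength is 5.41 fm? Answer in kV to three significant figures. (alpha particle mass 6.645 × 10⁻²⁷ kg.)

p = h/λ = 6.626 × 10⁻³⁴ / 5.410 × 10⁻¹⁵ = 1.225 × 10⁻¹⁹ kg·m/s.
KE = p²/(2m) = 1.129 × 10⁻¹² J.
V = KE/2e = 1.129 × 10⁻¹² / (2 × 1.602 × 10⁻¹⁹) = 3520 kV.

V = 3520 kV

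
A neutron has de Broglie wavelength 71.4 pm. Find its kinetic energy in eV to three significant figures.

KE = 0.160 eV

p = h/λ = 6.626 × 10⁻³⁴ / 7.140 × 10⁻¹¹ = 9.280 × 10⁻²⁴ kg·m/s.
KE = p²/(2m) = (9.280 × 10⁻²⁴)² / (2 × 1.675 × 10⁻²⁷) = 2.571 × 10⁻²⁰ J = 0.160 eV.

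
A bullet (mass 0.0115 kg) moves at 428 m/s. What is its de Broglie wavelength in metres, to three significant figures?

λ = 1.35 × 10⁻³⁴ m

p = mv = 0.0115 × 428 = 4.922 kg·m/s.
λ = h/p = 6.626 × 10⁻³⁴ / 4.922 = 1.35 × 10⁻³⁴ m.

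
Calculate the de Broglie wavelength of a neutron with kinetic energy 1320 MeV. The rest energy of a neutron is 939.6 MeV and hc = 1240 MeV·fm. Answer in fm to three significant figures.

Total energy E = KE + m₀c² = 1320 + 939.6 = 2259.6 MeV.
(pc)² = E² − (m₀c²)² = (2259.6)² − (939.6)² = 4.223 × 10⁶ MeV², so pc = 2055 MeV.
λ = hc/(pc) = 1240 MeV·fm / 2055 MeV = 0.603 fm.

λ = 0.603 fm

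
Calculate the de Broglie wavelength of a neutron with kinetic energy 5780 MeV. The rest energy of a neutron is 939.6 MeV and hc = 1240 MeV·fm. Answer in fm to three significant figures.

Total energy E = KE + m₀c² = 5780 + 939.6 = 6719.6 MeV.
(pc)² = E² − (m₀c²)² = (6719.6)² − (939.6)² = 4.427 × 10⁷ MeV², so pc = 6654 MeV.
λ = hc/(pc) = 1240 MeV·fm / 6654 MeV = 0.186 fm.

λ = 0.186 fm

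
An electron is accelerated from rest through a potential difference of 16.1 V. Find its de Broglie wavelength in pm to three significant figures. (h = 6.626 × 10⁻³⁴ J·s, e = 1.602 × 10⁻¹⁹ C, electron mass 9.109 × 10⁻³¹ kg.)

KE = eV = 1.602 × 10⁻¹⁹ × 16.10 = 2.579 × 10⁻¹⁸ J.
p = √(2mKE) = √(2 × 9.109 × 10⁻³¹ × 2.579 × 10⁻¹⁸) = 2.168 × 10⁻²⁴ kg·m/s.
λ = h/p = 6.626 × 10⁻³⁴ / 2.168 × 10⁻²⁴ = 3.06 × 10⁻¹⁰ m = 306 pm.

λ = 306 pm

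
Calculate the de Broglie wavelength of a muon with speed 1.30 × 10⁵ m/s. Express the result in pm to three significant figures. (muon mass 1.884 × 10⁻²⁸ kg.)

p = mv = 1.884 × 10⁻²⁸ × 1.30 × 10⁵ = 2.449 × 10⁻²³ kg·m/s.
λ = h/p = 6.626 × 10⁻³⁴ / 2.449 × 10⁻²³ = 2.71 × 10⁻¹¹ m = 27.1 pm.

λ = 27.1 pm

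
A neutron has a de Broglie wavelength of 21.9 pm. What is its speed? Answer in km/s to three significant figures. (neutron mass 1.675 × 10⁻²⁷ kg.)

v = 18.1 km/s

p = h/λ = 6.626 × 10⁻³⁴ / 2.190 × 10⁻¹¹ = 3.026 × 10⁻²³ kg·m/s.
v = p/m = 3.026 × 10⁻²³ / 1.675 × 10⁻²⁷ = 1.81 × 10⁴ m/s = 18.1 km/s.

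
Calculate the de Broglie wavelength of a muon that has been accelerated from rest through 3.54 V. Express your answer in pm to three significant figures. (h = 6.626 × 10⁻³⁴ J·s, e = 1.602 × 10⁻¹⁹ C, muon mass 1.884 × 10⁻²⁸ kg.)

λ = 45.3 pm

KE = eV = 1.602 × 10⁻¹⁹ × 3.540 = 5.671 × 10⁻¹⁹ J.
p = √(2mKE) = √(2 × 1.884 × 10⁻²⁸ × 5.671 × 10⁻¹⁹) = 1.462 × 10⁻²³ kg·m/s.
λ = h/p = 6.626 × 10⁻³⁴ / 1.462 × 10⁻²³ = 4.53 × 10⁻¹¹ m = 45.3 pm.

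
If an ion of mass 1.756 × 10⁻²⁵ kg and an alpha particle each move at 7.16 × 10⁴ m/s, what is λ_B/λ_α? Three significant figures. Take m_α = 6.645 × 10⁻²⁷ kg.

λ_B/λ_α = 0.0378

At fixed v, p = mv so λ = h/(mv) ∝ 1/m.
λ_B/λ_α = m_α/m_B = 6.645 × 10⁻²⁷/1.756 × 10⁻²⁵ = 0.0378.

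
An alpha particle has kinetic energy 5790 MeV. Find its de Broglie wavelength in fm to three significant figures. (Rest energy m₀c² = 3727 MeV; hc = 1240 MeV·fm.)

λ = 0.142 fm

Total energy E = KE + m₀c² = 5790 + 3727 = 9517 MeV.
(pc)² = E² − (m₀c²)² = (9517)² − (3727)² = 7.668 × 10⁷ MeV², so pc = 8757 MeV.
λ = hc/(pc) = 1240 MeV·fm / 8757 MeV = 0.142 fm.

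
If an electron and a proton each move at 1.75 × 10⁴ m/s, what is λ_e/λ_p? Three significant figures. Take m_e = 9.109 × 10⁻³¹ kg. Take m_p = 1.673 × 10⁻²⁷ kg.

At fixed v, p = mv so λ = h/(mv) ∝ 1/m.
λ_e/λ_p = m_p/m_e = 1.673 × 10⁻²⁷/9.109 × 10⁻³¹ = 1840.

λ_e/λ_p = 1840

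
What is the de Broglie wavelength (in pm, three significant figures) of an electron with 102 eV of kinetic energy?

KE = 102 eV = 1.634 × 10⁻¹⁷ J.
p = √(2mKE) = √(2 × 9.109 × 10⁻³¹ × 1.634 × 10⁻¹⁷) = 5.456 × 10⁻²⁴ kg·m/s.
λ = h/p = 6.626 × 10⁻³⁴ / 5.456 × 10⁻²⁴ = 1.21 × 10⁻¹⁰ m = 121 pm.

λ = 121 pm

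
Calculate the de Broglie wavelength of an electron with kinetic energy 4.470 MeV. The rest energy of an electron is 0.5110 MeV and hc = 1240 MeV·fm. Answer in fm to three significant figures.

Total energy E = KE + m₀c² = 4.470 + 0.5110 = 4.9810 MeV.
(pc)² = E² − (m₀c²)² = (4.9810)² − (0.5110)² = 24.55 MeV², so pc = 4.955 MeV.
λ = hc/(pc) = 1240 MeV·fm / 4.955 MeV = 250 fm.

λ = 250 fm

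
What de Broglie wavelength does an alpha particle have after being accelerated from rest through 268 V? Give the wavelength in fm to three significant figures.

λ = 620 fm

KE = 2eV = 2 × 1.602 × 10⁻¹⁹ × 268.0 = 8.587 × 10⁻¹⁷ J.
p = √(2mKE) = √(2 × 6.645 × 10⁻²⁷ × 8.587 × 10⁻¹⁷) = 1.068 × 10⁻²¹ kg·m/s.
λ = h/p = 6.626 × 10⁻³⁴ / 1.068 × 10⁻²¹ = 6.20 × 10⁻¹³ m = 620 fm.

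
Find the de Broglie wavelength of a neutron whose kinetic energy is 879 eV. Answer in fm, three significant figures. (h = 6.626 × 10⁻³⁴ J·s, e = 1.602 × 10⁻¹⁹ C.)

KE = 879 eV = 1.408 × 10⁻¹⁶ J.
p = √(2mKE) = √(2 × 1.675 × 10⁻²⁷ × 1.408 × 10⁻¹⁶) = 6.868 × 10⁻²² kg·m/s.
λ = h/p = 6.626 × 10⁻³⁴ / 6.868 × 10⁻²² = 9.65 × 10⁻¹³ m = 965 fm.

λ = 965 fm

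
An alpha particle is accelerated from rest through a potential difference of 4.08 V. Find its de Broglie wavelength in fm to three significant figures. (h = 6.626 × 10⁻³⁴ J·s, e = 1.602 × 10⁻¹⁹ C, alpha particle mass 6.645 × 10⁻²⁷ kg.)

λ = 5030 fm

KE = 2eV = 2 × 1.602 × 10⁻¹⁹ × 4.080 = 1.307 × 10⁻¹⁸ J.
p = √(2mKE) = √(2 × 6.645 × 10⁻²⁷ × 1.307 × 10⁻¹⁸) = 1.318 × 10⁻²² kg·m/s.
λ = h/p = 6.626 × 10⁻³⁴ / 1.318 × 10⁻²² = 5.03 × 10⁻¹² m = 5030 fm.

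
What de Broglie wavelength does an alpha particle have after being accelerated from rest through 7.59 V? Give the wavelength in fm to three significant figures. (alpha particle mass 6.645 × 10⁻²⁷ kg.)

KE = 2eV = 2 × 1.602 × 10⁻¹⁹ × 7.590 = 2.432 × 10⁻¹⁸ J.
p = √(2mKE) = √(2 × 6.645 × 10⁻²⁷ × 2.432 × 10⁻¹⁸) = 1.798 × 10⁻²² kg·m/s.
λ = h/p = 6.626 × 10⁻³⁴ / 1.798 × 10⁻²² = 3.69 × 10⁻¹² m = 3690 fm.

λ = 3690 fm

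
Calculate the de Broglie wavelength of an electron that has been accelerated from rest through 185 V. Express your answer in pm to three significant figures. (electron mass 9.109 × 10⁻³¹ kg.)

KE = eV = 1.602 × 10⁻¹⁹ × 185.0 = 2.964 × 10⁻¹⁷ J.
p = √(2mKE) = √(2 × 9.109 × 10⁻³¹ × 2.964 × 10⁻¹⁷) = 7.348 × 10⁻²⁴ kg·m/s.
λ = h/p = 6.626 × 10⁻³⁴ / 7.348 × 10⁻²⁴ = 9.02 × 10⁻¹¹ m = 90.2 pm.

λ = 90.2 pm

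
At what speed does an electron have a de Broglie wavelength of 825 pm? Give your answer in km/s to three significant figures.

p = h/λ = 6.626 × 10⁻³⁴ / 8.250 × 10⁻¹⁰ = 8.032 × 10⁻²⁵ kg·m/s.
v = p/m = 8.032 × 10⁻²⁵ / 9.109 × 10⁻³¹ = 8.82 × 10⁵ m/s = 882 km/s.

v = 882 km/s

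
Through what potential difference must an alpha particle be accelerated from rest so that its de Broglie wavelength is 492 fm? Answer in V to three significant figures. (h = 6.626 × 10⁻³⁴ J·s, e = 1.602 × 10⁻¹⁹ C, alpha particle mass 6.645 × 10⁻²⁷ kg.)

V = 426 V

p = h/λ = 6.626 × 10⁻³⁴ / 4.920 × 10⁻¹³ = 1.347 × 10⁻²¹ kg·m/s.
KE = p²/(2m) = 1.365 × 10⁻¹⁶ J.
V = KE/2e = 1.365 × 10⁻¹⁶ / (2 × 1.602 × 10⁻¹⁹) = 426 V.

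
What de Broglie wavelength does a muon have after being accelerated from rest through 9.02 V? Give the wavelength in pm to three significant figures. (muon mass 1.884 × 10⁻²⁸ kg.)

λ = 28.4 pm

KE = eV = 1.602 × 10⁻¹⁹ × 9.020 = 1.445 × 10⁻¹⁸ J.
p = √(2mKE) = √(2 × 1.884 × 10⁻²⁸ × 1.445 × 10⁻¹⁸) = 2.333 × 10⁻²³ kg·m/s.
λ = h/p = 6.626 × 10⁻³⁴ / 2.333 × 10⁻²³ = 2.84 × 10⁻¹¹ m = 28.4 pm.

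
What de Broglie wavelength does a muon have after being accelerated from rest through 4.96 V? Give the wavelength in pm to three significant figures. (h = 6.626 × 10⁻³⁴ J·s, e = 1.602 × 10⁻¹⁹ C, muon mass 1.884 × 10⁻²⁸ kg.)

λ = 38.3 pm

KE = eV = 1.602 × 10⁻¹⁹ × 4.960 = 7.946 × 10⁻¹⁹ J.
p = √(2mKE) = √(2 × 1.884 × 10⁻²⁸ × 7.946 × 10⁻¹⁹) = 1.730 × 10⁻²³ kg·m/s.
λ = h/p = 6.626 × 10⁻³⁴ / 1.730 × 10⁻²³ = 3.83 × 10⁻¹¹ m = 38.3 pm.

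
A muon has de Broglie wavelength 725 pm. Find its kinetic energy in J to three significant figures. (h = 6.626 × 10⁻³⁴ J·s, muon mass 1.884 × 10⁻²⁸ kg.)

KE = 2.22 × 10⁻²¹ J

p = h/λ = 6.626 × 10⁻³⁴ / 7.250 × 10⁻¹⁰ = 9.139 × 10⁻²⁵ kg·m/s.
KE = p²/(2m) = (9.139 × 10⁻²⁵)² / (2 × 1.884 × 10⁻²⁸) = 2.217 × 10⁻²¹ J = 2.22 × 10⁻²¹ J.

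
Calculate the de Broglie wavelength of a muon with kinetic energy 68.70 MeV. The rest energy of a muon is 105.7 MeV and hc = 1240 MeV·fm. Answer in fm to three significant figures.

Total energy E = KE + m₀c² = 68.70 + 105.7 = 174.40 MeV.
(pc)² = E² − (m₀c²)² = (174.40)² − (105.7)² = 1.924 × 10⁴ MeV², so pc = 138.7 MeV.
λ = hc/(pc) = 1240 MeV·fm / 138.7 MeV = 8.94 fm.

λ = 8.94 fm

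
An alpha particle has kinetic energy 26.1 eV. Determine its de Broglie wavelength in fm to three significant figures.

λ = 2810 fm

KE = 26.1 eV = 4.181 × 10⁻¹⁸ J.
p = √(2mKE) = √(2 × 6.645 × 10⁻²⁷ × 4.181 × 10⁻¹⁸) = 2.357 × 10⁻²² kg·m/s.
λ = h/p = 6.626 × 10⁻³⁴ / 2.357 × 10⁻²² = 2.81 × 10⁻¹² m = 2810 fm.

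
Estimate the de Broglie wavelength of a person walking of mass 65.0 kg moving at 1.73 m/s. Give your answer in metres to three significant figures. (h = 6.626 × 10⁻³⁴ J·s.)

λ = 5.89 × 10⁻³⁶ m

p = mv = 65.0 × 1.73 = 1.125 × 10² kg·m/s.
λ = h/p = 6.626 × 10⁻³⁴ / 1.125 × 10² = 5.89 × 10⁻³⁶ m.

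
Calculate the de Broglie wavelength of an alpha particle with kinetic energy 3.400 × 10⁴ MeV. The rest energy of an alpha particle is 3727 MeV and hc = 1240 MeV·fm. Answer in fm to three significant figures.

Total energy E = KE + m₀c² = 3.400 × 10⁴ + 3727 = 37727 MeV.
(pc)² = E² − (m₀c²)² = (37727)² − (3727)² = 1.409 × 10⁹ MeV², so pc = 3.754 × 10⁴ MeV.
λ = hc/(pc) = 1240 MeV·fm / 3.754 × 10⁴ MeV = 0.0330 fm.

λ = 0.0330 fm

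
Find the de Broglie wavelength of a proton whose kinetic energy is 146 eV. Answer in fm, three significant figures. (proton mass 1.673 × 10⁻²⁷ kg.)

λ = 2370 fm

KE = 146 eV = 2.339 × 10⁻¹⁷ J.
p = √(2mKE) = √(2 × 1.673 × 10⁻²⁷ × 2.339 × 10⁻¹⁷) = 2.798 × 10⁻²² kg·m/s.
λ = h/p = 6.626 × 10⁻³⁴ / 2.798 × 10⁻²² = 2.37 × 10⁻¹² m = 2370 fm.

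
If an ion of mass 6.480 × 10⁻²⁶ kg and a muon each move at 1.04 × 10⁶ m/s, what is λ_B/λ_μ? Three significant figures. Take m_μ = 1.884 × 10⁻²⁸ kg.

At fixed v, p = mv so λ = h/(mv) ∝ 1/m.
λ_B/λ_μ = m_μ/m_B = 1.884 × 10⁻²⁸/6.480 × 10⁻²⁶ = 2.91 × 10⁻³.

λ_B/λ_μ = 2.91 × 10⁻³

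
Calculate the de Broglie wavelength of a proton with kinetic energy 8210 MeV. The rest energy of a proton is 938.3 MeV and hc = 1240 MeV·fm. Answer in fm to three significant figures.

Total energy E = KE + m₀c² = 8210 + 938.3 = 9148.3 MeV.
(pc)² = E² − (m₀c²)² = (9148.3)² − (938.3)² = 8.281 × 10⁷ MeV², so pc = 9100 MeV.
λ = hc/(pc) = 1240 MeV·fm / 9100 MeV = 0.136 fm.

λ = 0.136 fm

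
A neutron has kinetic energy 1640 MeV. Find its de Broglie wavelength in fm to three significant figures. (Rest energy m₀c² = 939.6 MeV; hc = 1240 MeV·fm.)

λ = 0.516 fm

Total energy E = KE + m₀c² = 1640 + 939.6 = 2579.6 MeV.
(pc)² = E² − (m₀c²)² = (2579.6)² − (939.6)² = 5.771 × 10⁶ MeV², so pc = 2402 MeV.
λ = hc/(pc) = 1240 MeV·fm / 2402 MeV = 0.516 fm.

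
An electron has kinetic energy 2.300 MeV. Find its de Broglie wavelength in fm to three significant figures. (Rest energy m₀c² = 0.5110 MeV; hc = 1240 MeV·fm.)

Total energy E = KE + m₀c² = 2.300 + 0.5110 = 2.8110 MeV.
(pc)² = E² − (m₀c²)² = (2.8110)² − (0.5110)² = 7.641 MeV², so pc = 2.764 MeV.
λ = hc/(pc) = 1240 MeV·fm / 2.764 MeV = 449 fm.

λ = 449 fm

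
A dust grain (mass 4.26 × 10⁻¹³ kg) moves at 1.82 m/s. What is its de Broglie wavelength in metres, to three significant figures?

p = mv = 4.26 × 10⁻¹³ × 1.82 = 7.753 × 10⁻¹³ kg·m/s.
λ = h/p = 6.626 × 10⁻³⁴ / 7.753 × 10⁻¹³ = 8.55 × 10⁻²² m.

λ = 8.55 × 10⁻²² m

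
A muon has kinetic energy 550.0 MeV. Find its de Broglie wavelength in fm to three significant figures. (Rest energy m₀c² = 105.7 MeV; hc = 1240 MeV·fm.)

λ = 1.92 fm

Total energy E = KE + m₀c² = 550.0 + 105.7 = 655.7 MeV.
(pc)² = E² − (m₀c²)² = (655.7)² − (105.7)² = 4.188 × 10⁵ MeV², so pc = 647.1 MeV.
λ = hc/(pc) = 1240 MeV·fm / 647.1 MeV = 1.92 fm.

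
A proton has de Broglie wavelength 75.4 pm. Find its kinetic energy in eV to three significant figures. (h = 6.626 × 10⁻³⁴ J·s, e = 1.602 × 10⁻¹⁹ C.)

p = h/λ = 6.626 × 10⁻³⁴ / 7.540 × 10⁻¹¹ = 8.788 × 10⁻²⁴ kg·m/s.
KE = p²/(2m) = (8.788 × 10⁻²⁴)² / (2 × 1.673 × 10⁻²⁷) = 2.308 × 10⁻²⁰ J = 0.144 eV.

KE = 0.144 eV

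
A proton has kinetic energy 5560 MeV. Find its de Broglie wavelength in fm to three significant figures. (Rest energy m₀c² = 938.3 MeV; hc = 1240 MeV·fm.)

λ = 0.193 fm

Total energy E = KE + m₀c² = 5560 + 938.3 = 6498.3 MeV.
(pc)² = E² − (m₀c²)² = (6498.3)² − (938.3)² = 4.135 × 10⁷ MeV², so pc = 6430 MeV.
λ = hc/(pc) = 1240 MeV·fm / 6430 MeV = 0.193 fm.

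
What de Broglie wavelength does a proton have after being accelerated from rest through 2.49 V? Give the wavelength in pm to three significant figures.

λ = 18.1 pm

KE = eV = 1.602 × 10⁻¹⁹ × 2.490 = 3.989 × 10⁻¹⁹ J.
p = √(2mKE) = √(2 × 1.673 × 10⁻²⁷ × 3.989 × 10⁻¹⁹) = 3.653 × 10⁻²³ kg·m/s.
λ = h/p = 6.626 × 10⁻³⁴ / 3.653 × 10⁻²³ = 1.81 × 10⁻¹¹ m = 18.1 pm.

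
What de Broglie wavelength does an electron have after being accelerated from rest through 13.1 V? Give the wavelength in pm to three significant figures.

KE = eV = 1.602 × 10⁻¹⁹ × 13.10 = 2.099 × 10⁻¹⁸ J.
p = √(2mKE) = √(2 × 9.109 × 10⁻³¹ × 2.099 × 10⁻¹⁸) = 1.955 × 10⁻²⁴ kg·m/s.
λ = h/p = 6.626 × 10⁻³⁴ / 1.955 × 10⁻²⁴ = 3.39 × 10⁻¹⁰ m = 339 pm.

λ = 339 pm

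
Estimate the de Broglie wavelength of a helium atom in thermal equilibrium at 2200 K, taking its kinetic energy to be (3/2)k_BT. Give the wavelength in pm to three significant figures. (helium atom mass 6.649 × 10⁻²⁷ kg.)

KE = (3/2)k_BT = 1.5 × 1.381 × 10⁻²³ × 2200 = 4.557 × 10⁻²⁰ J.
p = √(2mKE) = √(2 × 6.649 × 10⁻²⁷ × 4.557 × 10⁻²⁰) = 2.462 × 10⁻²³ kg·m/s.
λ = h/p = 2.69 × 10⁻¹¹ m = 26.9 pm.

λ = 26.9 pm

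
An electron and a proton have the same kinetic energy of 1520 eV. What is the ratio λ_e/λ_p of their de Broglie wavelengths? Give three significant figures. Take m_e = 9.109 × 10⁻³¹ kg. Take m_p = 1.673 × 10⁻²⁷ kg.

λ_e/λ_p = 42.9

At fixed KE, p = √(2mKE) so λ = h/p ∝ 1/√m.
λ_e/λ_p = √(m_p/m_e) = √(1.673 × 10⁻²⁷/9.109 × 10⁻³¹) = √(1837) = 42.9.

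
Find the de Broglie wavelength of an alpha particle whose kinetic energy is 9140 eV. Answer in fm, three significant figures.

λ = 150 fm

KE = 9140 eV = 1.464 × 10⁻¹⁵ J.
p = √(2mKE) = √(2 × 6.645 × 10⁻²⁷ × 1.464 × 10⁻¹⁵) = 4.411 × 10⁻²¹ kg·m/s.
λ = h/p = 6.626 × 10⁻³⁴ / 4.411 × 10⁻²¹ = 1.50 × 10⁻¹³ m = 150 fm.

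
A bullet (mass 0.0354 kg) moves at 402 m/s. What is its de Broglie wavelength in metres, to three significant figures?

p = mv = 0.0354 × 402 = 1.423 × 10¹ kg·m/s.
λ = h/p = 6.626 × 10⁻³⁴ / 1.423 × 10¹ = 4.66 × 10⁻³⁵ m.

λ = 4.66 × 10⁻³⁵ m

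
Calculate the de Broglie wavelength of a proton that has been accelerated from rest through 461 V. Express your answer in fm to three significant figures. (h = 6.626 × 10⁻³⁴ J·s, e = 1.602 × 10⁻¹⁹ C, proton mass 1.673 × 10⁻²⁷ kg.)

λ = 1330 fm

KE = eV = 1.602 × 10⁻¹⁹ × 461.0 = 7.385 × 10⁻¹⁷ J.
p = √(2mKE) = √(2 × 1.673 × 10⁻²⁷ × 7.385 × 10⁻¹⁷) = 4.971 × 10⁻²² kg·m/s.
λ = h/p = 6.626 × 10⁻³⁴ / 4.971 × 10⁻²² = 1.33 × 10⁻¹² m = 1330 fm.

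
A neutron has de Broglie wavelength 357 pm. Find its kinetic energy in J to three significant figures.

p = h/λ = 6.626 × 10⁻³⁴ / 3.570 × 10⁻¹⁰ = 1.856 × 10⁻²⁴ kg·m/s.
KE = p²/(2m) = (1.856 × 10⁻²⁴)² / (2 × 1.675 × 10⁻²⁷) = 1.028 × 10⁻²¹ J = 1.03 × 10⁻²¹ J.

KE = 1.03 × 10⁻²¹ J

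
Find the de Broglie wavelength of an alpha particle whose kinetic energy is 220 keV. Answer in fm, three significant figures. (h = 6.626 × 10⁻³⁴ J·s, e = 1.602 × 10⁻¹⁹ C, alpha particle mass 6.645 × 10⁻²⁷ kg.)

KE = 220 keV = 3.524 × 10⁻¹⁴ J.
p = √(2mKE) = √(2 × 6.645 × 10⁻²⁷ × 3.524 × 10⁻¹⁴) = 2.164 × 10⁻²⁰ kg·m/s.
λ = h/p = 6.626 × 10⁻³⁴ / 2.164 × 10⁻²⁰ = 3.06 × 10⁻¹⁴ m = 30.6 fm.

λ = 30.6 fm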